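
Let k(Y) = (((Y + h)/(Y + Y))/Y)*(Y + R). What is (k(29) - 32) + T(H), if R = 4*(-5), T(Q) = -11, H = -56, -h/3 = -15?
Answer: -35830/841 ≈ -42.604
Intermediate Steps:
h = 45 (h = -3*(-15) = 45)
R = -20
k(Y) = (-20 + Y)*(45 + Y)/(2*Y²) (k(Y) = (((Y + 45)/(Y + Y))/Y)*(Y - 20) = (((45 + Y)/((2*Y)))/Y)*(-20 + Y) = (((45 + Y)*(1/(2*Y)))/Y)*(-20 + Y) = (((45 + Y)/(2*Y))/Y)*(-20 + Y) = ((45 + Y)/(2*Y²))*(-20 + Y) = (-20 + Y)*(45 + Y)/(2*Y²))
(k(29) - 32) + T(H) = ((½)*(-900 + 29² + 25*29)/29² - 32) - 11 = ((½)*(1/841)*(-900 + 841 + 725) - 32) - 11 = ((½)*(1/841)*666 - 32) - 11 = (333/841 - 32) - 11 = -26579/841 - 11 = -35830/841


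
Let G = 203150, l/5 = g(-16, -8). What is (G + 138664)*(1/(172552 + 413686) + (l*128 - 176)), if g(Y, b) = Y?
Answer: -1043601724481349/293119 ≈ -3.5603e+9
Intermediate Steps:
l = -80 (l = 5*(-16) = -80)
(G + 138664)*(1/(172552 + 413686) + (l*128 - 176)) = (203150 + 138664)*(1/(172552 + 413686) + (-80*128 - 176)) = 341814*(1/586238 + (-10240 - 176)) = 341814*(1/586238 - 10416) = 341814*(-6106255007/586238) = -1043601724481349/293119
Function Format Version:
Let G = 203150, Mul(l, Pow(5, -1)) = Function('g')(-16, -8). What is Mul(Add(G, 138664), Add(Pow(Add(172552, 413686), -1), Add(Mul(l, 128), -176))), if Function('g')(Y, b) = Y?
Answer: Rational(-1043601724481349, 293119) ≈ -3.5603e+9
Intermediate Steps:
l = -80 (l = Mul(5, -16) = -80)
Mul(Add(G, 138664), Add(Pow(Add(172552, 413686), -1), Add(Mul(l, 128), -176))) = Mul(Add(203150, 138664), Add(Pow(Add(172552, 413686), -1), Add(Mul(-80, 128), -176))) = Mul(341814, Add(Pow(586238, -1), Add(-10240, -176))) = Mul(341814, Add(Rational(1, 586238), -10416)) = Mul(341814, Rational(-6106255007, 586238)) = Rational(-1043601724481349, 293119)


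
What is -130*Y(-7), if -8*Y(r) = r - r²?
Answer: -910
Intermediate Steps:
Y(r) = -r/8 + r²/8 (Y(r) = -(r - r²)/8 = -r/8 + r²/8)
-130*Y(-7) = -65*(-7)*(-1 - 7)/4 = -65*(-7)*(-8)/4 = -130*7 = -910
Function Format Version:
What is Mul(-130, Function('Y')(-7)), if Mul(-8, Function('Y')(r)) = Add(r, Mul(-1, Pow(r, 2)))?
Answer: -910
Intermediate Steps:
Function('Y')(r) = Add(Mul(Rational(-1, 8), r), Mul(Rational(1, 8), Pow(r, 2))) (Function('Y')(r) = Mul(Rational(-1, 8), Add(r, Mul(-1, Pow(r, 2)))) = Add(Mul(Rational(-1, 8), r), Mul(Rational(1, 8), Pow(r, 2))))
Mul(-130, Function('Y')(-7)) = Mul(-130, Mul(Rational(1, 8), -7, Add(-1, -7))) = Mul(-130, Mul(Rational(1, 8), -7, -8)) = Mul(-130, 7) = -910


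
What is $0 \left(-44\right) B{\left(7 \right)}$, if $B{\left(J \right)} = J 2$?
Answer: $0$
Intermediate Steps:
$B{\left(J \right)} = 2 J$
$0 \left(-44\right) B{\left(7 \right)} = 0 \left(-44\right) 2 \cdot 7 = 0 \cdot 14 = 0$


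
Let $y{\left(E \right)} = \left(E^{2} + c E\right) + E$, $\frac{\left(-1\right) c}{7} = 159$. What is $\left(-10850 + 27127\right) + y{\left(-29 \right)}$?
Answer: $49366$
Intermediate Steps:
$c = -1113$ ($c = \left(-7\right) 159 = -1113$)
$y{\left(E \right)} = E^{2} - 1112 E$ ($y{\left(E \right)} = \left(E^{2} - 1113 E\right) + E = E^{2} - 1112 E$)
$\left(-10850 + 27127\right) + y{\left(-29 \right)} = \left(-10850 + 27127\right) - 29 \left(-1112 - 29\right) = 16277 - -33089 = 16277 + 33089 = 49366$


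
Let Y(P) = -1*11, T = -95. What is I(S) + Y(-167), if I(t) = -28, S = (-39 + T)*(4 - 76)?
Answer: -39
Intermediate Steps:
S = 9648 (S = (-39 - 95)*(4 - 76) = -134*(-72) = 9648)
Y(P) = -11
I(S) + Y(-167) = -28 - 11 = -39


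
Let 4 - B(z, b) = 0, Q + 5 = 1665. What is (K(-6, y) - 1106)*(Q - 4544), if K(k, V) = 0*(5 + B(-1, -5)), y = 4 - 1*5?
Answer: 3189704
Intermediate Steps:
y = -1 (y = 4 - 5 = -1)
Q = 1660 (Q = -5 + 1665 = 1660)
B(z, b) = 4 (B(z, b) = 4 - 1*0 = 4 + 0 = 4)
K(k, V) = 0 (K(k, V) = 0*(5 + 4) = 0*9 = 0)
(K(-6, y) - 1106)*(Q - 4544) = (0 - 1106)*(1660 - 4544) = -1106*(-2884) = 3189704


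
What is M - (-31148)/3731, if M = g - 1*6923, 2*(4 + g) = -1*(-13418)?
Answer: -60170/287 ≈ -209.65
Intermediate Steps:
g = 6705 (g = -4 + (-1*(-13418))/2 = -4 + (½)*13418 = -4 + 6709 = 6705)
M = -218 (M = 6705 - 1*6923 = 6705 - 6923 = -218)
M - (-31148)/3731 = -218 - (-31148)/3731 = -218 - 1*(-2396/287) = -218 + 2396/287 = -60170/287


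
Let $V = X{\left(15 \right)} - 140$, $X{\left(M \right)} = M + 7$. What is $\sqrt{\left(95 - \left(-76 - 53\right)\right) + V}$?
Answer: $\sqrt{106} \approx 10.296$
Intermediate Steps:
$X{\left(M \right)} = 7 + M$
$V = -118$ ($V = \left(7 + 15\right) - 140 = 22 - 140 = -118$)
$\sqrt{\left(95 - \left(-76 - 53\right)\right) + V} = \sqrt{\left(95 - \left(-76 - 53\right)\right) - 118} = \sqrt{\left(95 - -129\right) - 118} = \sqrt{\left(95 + 129\right) - 118} = \sqrt{224 - 118} = \sqrt{106}$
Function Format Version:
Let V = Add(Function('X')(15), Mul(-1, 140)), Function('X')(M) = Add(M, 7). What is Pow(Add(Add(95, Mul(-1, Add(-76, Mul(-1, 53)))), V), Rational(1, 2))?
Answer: Pow(106, Rational(1, 2)) ≈ 10.296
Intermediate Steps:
Function('X')(M) = Add(7, M)
V = -118 (V = Add(Add(7, 15), Mul(-1, 140)) = Add(22, -140) = -118)
Pow(Add(Add(95, Mul(-1, Add(-76, Mul(-1, 53)))), V), Rational(1, 2)) = Pow(Add(Add(95, Mul(-1, Add(-76, Mul(-1, 53)))), -118), Rational(1, 2)) = Pow(Add(Add(95, Mul(-1, Add(-76, -53))), -118), Rational(1, 2)) = Pow(Add(Add(95, Mul(-1, -129)), -118), Rational(1, 2)) = Pow(Add(Add(95, 129), -118), Rational(1, 2)) = Pow(Add(224, -118), Rational(1, 2)) = Pow(106, Rational(1, 2))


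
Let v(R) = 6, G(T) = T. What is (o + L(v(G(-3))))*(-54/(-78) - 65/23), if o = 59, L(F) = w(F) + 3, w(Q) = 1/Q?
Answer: -118987/897 ≈ -132.65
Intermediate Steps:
L(F) = 3 + 1/F (L(F) = 1/F + 3 = 3 + 1/F)
(o + L(v(G(-3))))*(-54/(-78) - 65/23) = (59 + (3 + 1/6))*(-54/(-78) - 65/23) = (59 + (3 + ⅙))*(-54*(-1/78) - 65*1/23) = (59 + 19/6)*(9/13 - 65/23) = (373/6)*(-638/299) = -118987/897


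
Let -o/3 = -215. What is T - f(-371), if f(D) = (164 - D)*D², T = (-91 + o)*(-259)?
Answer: -73781421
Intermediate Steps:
o = 645 (o = -3*(-215) = 645)
T = -143486 (T = (-91 + 645)*(-259) = 554*(-259) = -143486)
f(D) = D²*(164 - D)
T - f(-371) = -143486 - (-371)²*(164 - 1*(-371)) = -143486 - 137641*(164 + 371) = -143486 - 137641*535 = -143486 - 1*73637935 = -143486 - 73637935 = -73781421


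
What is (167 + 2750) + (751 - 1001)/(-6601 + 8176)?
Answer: 183761/63 ≈ 2916.8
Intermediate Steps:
(167 + 2750) + (751 - 1001)/(-6601 + 8176) = 2917 - 250/1575 = 2917 - 250*1/1575 = 2917 - 10/63 = 183761/63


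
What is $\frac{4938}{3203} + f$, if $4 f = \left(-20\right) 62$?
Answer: $- \frac{987992}{3203} \approx -308.46$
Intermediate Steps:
$f = -310$ ($f = \frac{\left(-20\right) 62}{4} = \frac{1}{4} \left(-1240\right) = -310$)
$\frac{4938}{3203} + f = \frac{4938}{3203} - 310 = - \frac{987992}{3203}$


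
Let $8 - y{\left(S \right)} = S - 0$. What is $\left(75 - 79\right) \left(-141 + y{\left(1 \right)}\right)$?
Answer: $536$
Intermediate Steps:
$y{\left(S \right)} = 8 - S$ ($y{\left(S \right)} = 8 - \left(S - 0\right) = 8 - \left(S + 0\right) = 8 - S$)
$\left(75 - 79\right) \left(-141 + y{\left(1 \right)}\right) = \left(75 - 79\right) \left(-141 + \left(8 - 1\right)\right) = - 4 \left(-141 + 7\right) = \left(-4\right) \left(-134\right) = 536$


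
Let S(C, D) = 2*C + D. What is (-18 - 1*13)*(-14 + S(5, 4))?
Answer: 0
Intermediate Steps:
S(C, D) = D + 2*C
(-18 - 1*13)*(-14 + S(5, 4)) = (-18 - 1*13)*(-14 + (4 + 2*5)) = (-18 - 13)*(-14 + (4 + 10)) = -31*(-14 + 14) = -31*0 = 0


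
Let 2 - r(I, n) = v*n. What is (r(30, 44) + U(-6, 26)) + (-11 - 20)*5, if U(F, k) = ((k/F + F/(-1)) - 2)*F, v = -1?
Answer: -107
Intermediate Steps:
U(F, k) = F*(-2 - F + k/F) (U(F, k) = ((k/F + F*(-1)) - 2)*F = ((k/F - F) - 2)*F = ((-F + k/F) - 2)*F = (-2 - F + k/F)*F = F*(-2 - F + k/F))
r(I, n) = 2 + n (r(I, n) = 2 - (-1)*n = 2 + n)
(r(30, 44) + U(-6, 26)) + (-11 - 20)*5 = ((2 + 44) + (26 - 1*(-6)**2 - 2*(-6))) + (-11 - 20)*5 = (46 + (26 - 1*36 + 12)) - 31*5 = (46 + (26 - 36 + 12)) - 155 = (46 + 2) - 155 = 48 - 155 = -107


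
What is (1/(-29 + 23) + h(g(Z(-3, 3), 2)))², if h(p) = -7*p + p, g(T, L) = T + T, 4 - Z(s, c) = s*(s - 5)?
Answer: 2070721/36 ≈ 57520.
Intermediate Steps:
Z(s, c) = 4 - s*(-5 + s) (Z(s, c) = 4 - s*(s - 5) = 4 - s*(-5 + s))
g(T, L) = 2*T
h(p) = -6*p
(1/(-29 + 23) + h(g(Z(-3, 3), 2)))² = (1/(-29 + 23) - 12*(4 - 1*(-3)² + 5*(-3)))² = (1/(-6) - 12*(4 - 1*9 - 15))² = (-⅙ - 12*(4 - 9 - 15))² = (-⅙ - 12*(-20))² = (-⅙ - 6*(-40))² = (-⅙ + 240)² = (1439/6)² = 2070721/36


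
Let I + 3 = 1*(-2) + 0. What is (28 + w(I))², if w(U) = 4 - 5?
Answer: 729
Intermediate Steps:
I = -5 (I = -3 + (1*(-2) + 0) = -3 + (-2 + 0) = -3 - 2 = -5)
w(U) = -1
(28 + w(I))² = (28 - 1)² = 27² = 729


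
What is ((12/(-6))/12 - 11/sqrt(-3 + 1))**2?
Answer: (-1 + 33*I*sqrt(2))**2/36 ≈ -60.472 - 2.5927*I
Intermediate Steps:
((12/(-6))/12 - 11/sqrt(-3 + 1))**2 = ((12*(-1/6))*(1/12) - 11*(-I*sqrt(2)/2))**2 = (-2*1/12 - 11*(-I*sqrt(2)/2))**2 = (-1/6 - (-11)*I*sqrt(2)/2)**2 = (-1/6 + 11*I*sqrt(2)/2)**2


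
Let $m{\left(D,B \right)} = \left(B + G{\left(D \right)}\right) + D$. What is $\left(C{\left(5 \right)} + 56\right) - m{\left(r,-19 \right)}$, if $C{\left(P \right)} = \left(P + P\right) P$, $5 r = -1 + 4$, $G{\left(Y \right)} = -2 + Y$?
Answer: $\frac{629}{5} \approx 125.8$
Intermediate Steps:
$r = \frac{3}{5}$ ($r = \frac{-1 + 4}{5} = \frac{1}{5} \cdot 3 = \frac{3}{5} \approx 0.6$)
$C{\left(P \right)} = 2 P^{2}$ ($C{\left(P \right)} = 2 P P = 2 P^{2}$)
$m{\left(D,B \right)} = -2 + B + 2 D$ ($m{\left(D,B \right)} = \left(B + \left(-2 + D\right)\right) + D = \left(-2 + B + D\right) + D = -2 + B + 2 D$)
$\left(C{\left(5 \right)} + 56\right) - m{\left(r,-19 \right)} = \left(2 \cdot 5^{2} + 56\right) - \left(-2 - 19 + 2 \cdot \frac{3}{5}\right) = \left(2 \cdot 25 + 56\right) - \left(-2 - 19 + \frac{6}{5}\right) = \left(50 + 56\right) - - \frac{99}{5} = 106 + \frac{99}{5} = \frac{629}{5}$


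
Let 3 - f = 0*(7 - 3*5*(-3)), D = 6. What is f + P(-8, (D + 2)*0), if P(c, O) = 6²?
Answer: 39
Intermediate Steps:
P(c, O) = 36
f = 3 (f = 3 - 0*(7 - 3*5*(-3)) = 3 - 0*(7 - 15*(-3)) = 3 - 0*(7 + 45) = 3 - 0*52 = 3 - 1*0 = 3 + 0 = 3)
f + P(-8, (D + 2)*0) = 3 + 36 = 39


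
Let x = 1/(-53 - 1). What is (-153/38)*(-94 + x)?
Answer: 86309/228 ≈ 378.55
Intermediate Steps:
x = -1/54 (x = 1/(-54) = -1/54 ≈ -0.018519)
(-153/38)*(-94 + x) = (-153/38)*(-94 - 1/54) = -153*1/38*(-5077/54) = -153/38*(-5077/54) = 86309/228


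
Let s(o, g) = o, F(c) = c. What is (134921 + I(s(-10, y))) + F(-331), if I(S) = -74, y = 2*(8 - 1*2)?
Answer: 134516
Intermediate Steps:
y = 12 (y = 2*(8 - 2) = 2*6 = 12)
(134921 + I(s(-10, y))) + F(-331) = (134921 - 74) - 331 = 134847 - 331 = 134516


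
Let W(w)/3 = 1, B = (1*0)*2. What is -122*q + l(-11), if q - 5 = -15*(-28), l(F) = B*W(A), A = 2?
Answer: -51850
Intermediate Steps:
B = 0 (B = 0*2 = 0)
W(w) = 3 (W(w) = 3*1 = 3)
l(F) = 0 (l(F) = 0*3 = 0)
q = 425 (q = 5 - 15*(-28) = 5 + 420 = 425)
-122*q + l(-11) = -122*425 + 0 = -51850 + 0 = -51850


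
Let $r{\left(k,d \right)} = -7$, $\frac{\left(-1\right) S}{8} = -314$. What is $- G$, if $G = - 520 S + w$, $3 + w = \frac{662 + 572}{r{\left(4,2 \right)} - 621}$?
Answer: $\frac{410160919}{314} \approx 1.3062 \cdot 10^{6}$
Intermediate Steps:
$S = 2512$ ($S = \left(-8\right) \left(-314\right) = 2512$)
$w = - \frac{1559}{314}$ ($w = -3 + \frac{662 + 572}{-7 - 621} = -3 + \frac{1234}{-628} = -3 + 1234 \left(- \frac{1}{628}\right) = -3 - \frac{617}{314} = - \frac{1559}{314} \approx -4.965$)
$G = - \frac{410160919}{314}$ ($G = \left(-520\right) 2512 - \frac{1559}{314} = -1306240 - \frac{1559}{314} = - \frac{410160919}{314} \approx -1.3062 \cdot 10^{6}$)
$- G = \left(-1\right) \left(- \frac{410160919}{314}\right) = \frac{410160919}{314}$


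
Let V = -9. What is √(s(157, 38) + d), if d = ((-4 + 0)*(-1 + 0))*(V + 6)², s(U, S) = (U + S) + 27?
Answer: √258 ≈ 16.062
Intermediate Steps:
s(U, S) = 27 + S + U (s(U, S) = (S + U) + 27 = 27 + S + U)
d = 36 (d = ((-4 + 0)*(-1 + 0))*(-9 + 6)² = -4*(-1)*(-3)² = 4*9 = 36)
√(s(157, 38) + d) = √((27 + 38 + 157) + 36) = √(222 + 36) = √258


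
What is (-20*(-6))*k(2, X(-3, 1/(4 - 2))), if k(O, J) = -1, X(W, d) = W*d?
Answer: -120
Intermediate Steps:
(-20*(-6))*k(2, X(-3, 1/(4 - 2))) = -20*(-6)*(-1) = 120*(-1) = -120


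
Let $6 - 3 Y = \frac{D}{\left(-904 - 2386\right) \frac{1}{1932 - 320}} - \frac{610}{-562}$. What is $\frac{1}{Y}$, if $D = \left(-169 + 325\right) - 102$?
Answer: $\frac{1386735}{14501989} \approx 0.095624$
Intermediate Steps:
$D = 54$ ($D = 156 - 102 = 54$)
$Y = \frac{14501989}{1386735}$ ($Y = 2 - \frac{\frac{54}{\left(-904 - 2386\right) \frac{1}{1932 - 320}} - \frac{610}{-562}}{3} = 2 - \frac{\frac{54}{\left(-3290\right) \frac{1}{1612}} - - \frac{305}{281}}{3} = 2 - \frac{\frac{54}{\left(-3290\right) \frac{1}{1612}} + \frac{305}{281}}{3} = 2 - \frac{\frac{54}{- \frac{1645}{806}} + \frac{305}{281}}{3} = 2 - \frac{54 \left(- \frac{806}{1645}\right) + \frac{305}{281}}{3} = 2 - \frac{- \frac{43524}{1645} + \frac{305}{281}}{3} = 2 - - \frac{11728519}{1386735} = 2 + \frac{11728519}{1386735} = \frac{14501989}{1386735} \approx 10.458$)
$\frac{1}{Y} = \frac{1}{\frac{14501989}{1386735}} = \frac{1386735}{14501989}$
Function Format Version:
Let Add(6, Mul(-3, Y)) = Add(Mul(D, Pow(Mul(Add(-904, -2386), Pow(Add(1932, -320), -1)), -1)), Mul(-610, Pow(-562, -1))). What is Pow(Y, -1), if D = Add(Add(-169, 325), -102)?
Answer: Rational(1386735, 14501989) ≈ 0.095624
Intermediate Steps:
D = 54 (D = Add(156, -102) = 54)
Y = Rational(14501989, 1386735) (Y = Add(2, Mul(Rational(-1, 3), Add(Mul(54, Pow(Mul(Add(-904, -2386), Pow(Add(1932, -320), -1)), -1)), Mul(-610, Pow(-562, -1))))) = Add(2, Mul(Rational(-1, 3), Add(Mul(54, Pow(Mul(-3290, Pow(1612, -1)), -1)), Mul(-610, Rational(-1, 562))))) = Add(2, Mul(Rational(-1, 3), Add(Mul(54, Pow(Mul(-3290, Rational(1, 1612)), -1)), Rational(305, 281)))) = Add(2, Mul(Rational(-1, 3), Add(Mul(54, Pow(Rational(-1645, 806), -1)), Rational(305, 281)))) = Add(2, Mul(Rational(-1, 3), Add(Mul(54, Rational(-806, 1645)), Rational(305, 281)))) = Add(2, Mul(Rational(-1, 3), Add(Rational(-43524, 1645), Rational(305, 281)))) = Add(2, Mul(Rational(-1, 3), Rational(-11728519, 462245))) = Add(2, Rational(11728519, 1386735)) = Rational(14501989, 1386735) ≈ 10.458)
Pow(Y, -1) = Pow(Rational(14501989, 1386735), -1) = Rational(1386735, 14501989)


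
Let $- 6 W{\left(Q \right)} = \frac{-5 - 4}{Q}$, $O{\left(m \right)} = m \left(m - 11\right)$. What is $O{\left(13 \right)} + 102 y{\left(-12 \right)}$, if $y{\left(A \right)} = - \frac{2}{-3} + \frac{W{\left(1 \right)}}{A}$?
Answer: $\frac{325}{4} \approx 81.25$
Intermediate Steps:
$O{\left(m \right)} = m \left(-11 + m\right)$
$W{\left(Q \right)} = \frac{3}{2 Q}$ ($W{\left(Q \right)} = - \frac{\left(-5 - 4\right) \frac{1}{Q}}{6} = - \frac{\left(-9\right) \frac{1}{Q}}{6} = \frac{3}{2 Q}$)
$y{\left(A \right)} = \frac{2}{3} + \frac{3}{2 A}$ ($y{\left(A \right)} = - \frac{2}{-3} + \frac{\frac{3}{2} \cdot 1^{-1}}{A} = \left(-2\right) \left(- \frac{1}{3}\right) + \frac{\frac{3}{2} \cdot 1}{A} = \frac{2}{3} + \frac{3}{2 A}$)
$O{\left(13 \right)} + 102 y{\left(-12 \right)} = 13 \left(-11 + 13\right) + 102 \frac{9 + 4 \left(-12\right)}{6 \left(-12\right)} = 13 \cdot 2 + 102 \cdot \frac{1}{6} \left(- \frac{1}{12}\right) \left(9 - 48\right) = 26 + 102 \cdot \frac{1}{6} \left(- \frac{1}{12}\right) \left(-39\right) = 26 + 102 \cdot \frac{13}{24} = 26 + \frac{221}{4} = \frac{325}{4}$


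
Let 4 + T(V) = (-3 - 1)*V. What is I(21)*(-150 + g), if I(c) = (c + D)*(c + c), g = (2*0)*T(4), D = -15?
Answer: -37800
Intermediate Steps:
T(V) = -4 - 4*V (T(V) = -4 + (-3 - 1)*V = -4 - 4*V)
g = 0 (g = (2*0)*(-4 - 4*4) = 0*(-4 - 16) = 0*(-20) = 0)
I(c) = 2*c*(-15 + c) (I(c) = (c - 15)*(c + c) = (-15 + c)*(2*c) = 2*c*(-15 + c))
I(21)*(-150 + g) = (2*21*(-15 + 21))*(-150 + 0) = (2*21*6)*(-150) = 252*(-150) = -37800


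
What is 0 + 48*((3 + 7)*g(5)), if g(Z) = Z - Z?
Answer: 0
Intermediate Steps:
g(Z) = 0
0 + 48*((3 + 7)*g(5)) = 0 + 48*((3 + 7)*0) = 0 + 48*(10*0) = 0 + 48*0 = 0 + 0 = 0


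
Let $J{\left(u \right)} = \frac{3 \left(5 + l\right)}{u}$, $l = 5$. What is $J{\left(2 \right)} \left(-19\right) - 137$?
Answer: $-422$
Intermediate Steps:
$J{\left(u \right)} = \frac{30}{u}$ ($J{\left(u \right)} = \frac{3 \left(5 + 5\right)}{u} = \frac{3 \cdot 10}{u} = \frac{30}{u}$)
$J{\left(2 \right)} \left(-19\right) - 137 = \frac{30}{2} \left(-19\right) - 137 = 30 \cdot \frac{1}{2} \left(-19\right) - 137 = 15 \left(-19\right) - 137 = -285 - 137 = -422$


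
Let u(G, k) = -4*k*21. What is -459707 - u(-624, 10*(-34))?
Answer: -488267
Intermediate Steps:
u(G, k) = -84*k
-459707 - u(-624, 10*(-34)) = -459707 - (-84)*10*(-34) = -459707 - (-84)*(-340) = -459707 - 1*28560 = -459707 - 28560 = -488267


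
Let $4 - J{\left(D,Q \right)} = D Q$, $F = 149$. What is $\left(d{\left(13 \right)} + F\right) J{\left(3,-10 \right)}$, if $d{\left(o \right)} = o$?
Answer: $5508$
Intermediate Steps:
$J{\left(D,Q \right)} = 4 - D Q$
$\left(d{\left(13 \right)} + F\right) J{\left(3,-10 \right)} = \left(13 + 149\right) \left(4 - 3 \left(-10\right)\right) = 162 \left(4 + 30\right) = 162 \cdot 34 = 5508$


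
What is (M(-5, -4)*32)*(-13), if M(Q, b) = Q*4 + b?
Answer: 9984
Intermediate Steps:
M(Q, b) = b + 4*Q (M(Q, b) = 4*Q + b = b + 4*Q)
(M(-5, -4)*32)*(-13) = ((-4 + 4*(-5))*32)*(-13) = ((-4 - 20)*32)*(-13) = -24*32*(-13) = -768*(-13) = 9984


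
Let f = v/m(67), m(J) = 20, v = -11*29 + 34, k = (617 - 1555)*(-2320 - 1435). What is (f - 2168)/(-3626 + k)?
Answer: -1247/2010608 ≈ -0.00062021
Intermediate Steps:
k = 3522190 (k = -938*(-3755) = 3522190)
v = -285 (v = -319 + 34 = -285)
f = -57/4 (f = -285/20 = -285*1/20 = -57/4 ≈ -14.250)
(f - 2168)/(-3626 + k) = (-57/4 - 2168)/(-3626 + 3522190) = -8729/4/3518564 = -8729/4*1/3518564 = -1247/2010608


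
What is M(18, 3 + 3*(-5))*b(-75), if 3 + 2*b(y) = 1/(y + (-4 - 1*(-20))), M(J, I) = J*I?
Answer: 19224/59 ≈ 325.83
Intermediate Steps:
M(J, I) = I*J
b(y) = -3/2 + 1/(2*(16 + y)) (b(y) = -3/2 + 1/(2*(y + (-4 - 1*(-20)))) = -3/2 + 1/(2*(y + (-4 + 20))) = -3/2 + 1/(2*(y + 16)) = -3/2 + 1/(2*(16 + y)))
M(18, 3 + 3*(-5))*b(-75) = ((3 + 3*(-5))*18)*((-47 - 3*(-75))/(2*(16 - 75))) = ((3 - 15)*18)*((½)*(-47 + 225)/(-59)) = (-12*18)*((½)*(-1/59)*178) = -216*(-89/59) = 19224/59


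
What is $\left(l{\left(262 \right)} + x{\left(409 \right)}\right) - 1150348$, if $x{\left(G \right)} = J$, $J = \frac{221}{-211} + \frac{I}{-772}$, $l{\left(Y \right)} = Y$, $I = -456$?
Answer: $- \frac{46834970777}{40723} \approx -1.1501 \cdot 10^{6}$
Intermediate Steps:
$J = - \frac{18599}{40723}$ ($J = \frac{221}{-211} - \frac{456}{-772} = 221 \left(- \frac{1}{211}\right) - - \frac{114}{193} = - \frac{221}{211} + \frac{114}{193} = - \frac{18599}{40723} \approx -0.45672$)
$x{\left(G \right)} = - \frac{18599}{40723}$
$\left(l{\left(262 \right)} + x{\left(409 \right)}\right) - 1150348 = \left(262 - \frac{18599}{40723}\right) - 1150348 = \frac{10650827}{40723} - 1150348 = - \frac{46834970777}{40723}$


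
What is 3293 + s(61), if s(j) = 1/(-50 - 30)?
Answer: 263439/80 ≈ 3293.0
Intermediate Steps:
s(j) = -1/80 (s(j) = 1/(-80) = -1/80)
3293 + s(61) = 3293 - 1/80 = 263439/80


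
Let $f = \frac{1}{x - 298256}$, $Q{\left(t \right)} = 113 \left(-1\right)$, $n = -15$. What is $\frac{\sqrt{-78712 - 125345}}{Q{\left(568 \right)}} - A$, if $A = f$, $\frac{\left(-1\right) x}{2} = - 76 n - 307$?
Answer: $\frac{1}{299922} - \frac{3 i \sqrt{22673}}{113} \approx 3.3342 \cdot 10^{-6} - 3.9976 i$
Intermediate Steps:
$Q{\left(t \right)} = -113$
$x = -1666$ ($x = - 2 \left(\left(-76\right) \left(-15\right) - 307\right) = - 2 \left(1140 - 307\right) = \left(-2\right) 833 = -1666$)
$f = - \frac{1}{299922}$ ($f = \frac{1}{-1666 - 298256} = \frac{1}{-299922} = - \frac{1}{299922} \approx -3.3342 \cdot 10^{-6}$)
$A = - \frac{1}{299922} \approx -3.3342 \cdot 10^{-6}$
$\frac{\sqrt{-78712 - 125345}}{Q{\left(568 \right)}} - A = \frac{\sqrt{-78712 - 125345}}{-113} - - \frac{1}{299922} = \sqrt{-204057} \left(- \frac{1}{113}\right) + \frac{1}{299922} = 3 i \sqrt{22673} \left(- \frac{1}{113}\right) + \frac{1}{299922} = - \frac{3 i \sqrt{22673}}{113} + \frac{1}{299922} = \frac{1}{299922} - \frac{3 i \sqrt{22673}}{113}$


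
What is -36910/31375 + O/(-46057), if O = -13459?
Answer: -255537549/289007675 ≈ -0.88419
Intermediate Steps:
-36910/31375 + O/(-46057) = -36910/31375 - 13459/(-46057) = -36910*1/31375 - 13459*(-1/46057) = -7382/6275 + 13459/46057 = -255537549/289007675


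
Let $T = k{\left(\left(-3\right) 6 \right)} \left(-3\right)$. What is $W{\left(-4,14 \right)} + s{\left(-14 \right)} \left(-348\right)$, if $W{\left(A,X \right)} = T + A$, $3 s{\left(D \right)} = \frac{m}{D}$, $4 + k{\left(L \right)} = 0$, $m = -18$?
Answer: $- \frac{988}{7} \approx -141.14$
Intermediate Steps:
$k{\left(L \right)} = -4$ ($k{\left(L \right)} = -4 + 0 = -4$)
$s{\left(D \right)} = - \frac{6}{D}$ ($s{\left(D \right)} = \frac{\left(-18\right) \frac{1}{D}}{3} = - \frac{6}{D}$)
$T = 12$ ($T = \left(-4\right) \left(-3\right) = 12$)
$W{\left(A,X \right)} = 12 + A$
$W{\left(-4,14 \right)} + s{\left(-14 \right)} \left(-348\right) = \left(12 - 4\right) + - \frac{6}{-14} \left(-348\right) = 8 + \left(-6\right) \left(- \frac{1}{14}\right) \left(-348\right) = 8 + \frac{3}{7} \left(-348\right) = 8 - \frac{1044}{7} = - \frac{988}{7}$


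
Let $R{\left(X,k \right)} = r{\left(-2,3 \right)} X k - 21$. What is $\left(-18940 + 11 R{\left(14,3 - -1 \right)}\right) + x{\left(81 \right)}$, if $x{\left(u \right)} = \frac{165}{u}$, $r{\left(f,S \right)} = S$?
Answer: $- \frac{467666}{27} \approx -17321.0$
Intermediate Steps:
$R{\left(X,k \right)} = -21 + 3 X k$ ($R{\left(X,k \right)} = 3 X k - 21 = -21 + 3 X k$)
$\left(-18940 + 11 R{\left(14,3 - -1 \right)}\right) + x{\left(81 \right)} = \left(-18940 + 11 \left(-21 + 3 \cdot 14 \left(3 - -1\right)\right)\right) + \frac{165}{81} = \left(-18940 + 11 \left(-21 + 3 \cdot 14 \left(3 + 1\right)\right)\right) + 165 \cdot \frac{1}{81} = \left(-18940 + 11 \left(-21 + 3 \cdot 14 \cdot 4\right)\right) + \frac{55}{27} = \left(-18940 + 11 \left(-21 + 168\right)\right) + \frac{55}{27} = \left(-18940 + 11 \cdot 147\right) + \frac{55}{27} = \left(-18940 + 1617\right) + \frac{55}{27} = -17323 + \frac{55}{27} = - \frac{467666}{27}$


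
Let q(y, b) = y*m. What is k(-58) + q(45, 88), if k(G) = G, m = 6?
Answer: 212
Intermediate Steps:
q(y, b) = 6*y (q(y, b) = y*6 = 6*y)
k(-58) + q(45, 88) = -58 + 6*45 = -58 + 270 = 212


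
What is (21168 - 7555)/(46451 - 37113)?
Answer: 13613/9338 ≈ 1.4578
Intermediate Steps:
(21168 - 7555)/(46451 - 37113) = 13613/9338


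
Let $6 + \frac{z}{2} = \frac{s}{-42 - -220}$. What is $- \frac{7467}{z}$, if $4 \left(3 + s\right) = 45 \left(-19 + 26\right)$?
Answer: $\frac{886084}{1323} \approx 669.75$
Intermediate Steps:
$s = \frac{303}{4}$ ($s = -3 + \frac{45 \left(-19 + 26\right)}{4} = -3 + \frac{45 \cdot 7}{4} = -3 + \frac{1}{4} \cdot 315 = -3 + \frac{315}{4} = \frac{303}{4} \approx 75.75$)
$z = - \frac{3969}{356}$ ($z = -12 + 2 \frac{303}{4 \left(-42 - -220\right)} = -12 + 2 \frac{303}{4 \left(-42 + 220\right)} = -12 + 2 \frac{303}{4 \cdot 178} = -12 + 2 \cdot \frac{303}{4} \cdot \frac{1}{178} = -12 + 2 \cdot \frac{303}{712} = -12 + \frac{303}{356} = - \frac{3969}{356} \approx -11.149$)
$- \frac{7467}{z} = - \frac{7467}{- \frac{3969}{356}} = \left(-7467\right) \left(- \frac{356}{3969}\right) = \frac{886084}{1323}$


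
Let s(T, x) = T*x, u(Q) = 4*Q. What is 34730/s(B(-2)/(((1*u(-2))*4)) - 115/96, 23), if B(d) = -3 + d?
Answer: -7248/5 ≈ -1449.6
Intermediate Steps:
34730/s(B(-2)/(((1*u(-2))*4)) - 115/96, 23) = 34730/((((-3 - 2)/(((1*(4*(-2)))*4)) - 115/96)*23)) = 34730/(((-5/((1*(-8))*4) - 115*1/96)*23)) = 34730/(((-5/((-8*4)) - 115/96)*23)) = 34730/(((-5/(-32) - 115/96)*23)) = 34730/(((-5*(-1/32) - 115/96)*23)) = 34730/(((5/32 - 115/96)*23)) = 34730/((-25/24*23)) = 34730/(-575/24) = 34730*(-24/575) = -7248/5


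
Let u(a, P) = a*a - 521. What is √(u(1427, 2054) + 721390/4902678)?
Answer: √11233516248023357/74283 ≈ 1426.8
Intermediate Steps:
u(a, P) = -521 + a² (u(a, P) = a² - 521 = -521 + a²)
√(u(1427, 2054) + 721390/4902678) = √((-521 + 1427²) + 721390/4902678) = √((-521 + 2036329) + 721390*(1/4902678)) = √(2035808 + 360695/2451339) = √(4990455907607/2451339) = √11233516248023357/74283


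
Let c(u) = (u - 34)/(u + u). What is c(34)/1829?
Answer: 0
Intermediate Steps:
c(u) = (-34 + u)/(2*u) (c(u) = (-34 + u)/((2*u)) = (-34 + u)*(1/(2*u)) = (-34 + u)/(2*u))
c(34)/1829 = ((½)*(-34 + 34)/34)/1829 = ((½)*(1/34)*0)*(1/1829) = 0*(1/1829) = 0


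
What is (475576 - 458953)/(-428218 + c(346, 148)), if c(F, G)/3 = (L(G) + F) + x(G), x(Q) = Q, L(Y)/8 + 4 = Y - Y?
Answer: -16623/426832 ≈ -0.038945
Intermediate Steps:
L(Y) = -32 (L(Y) = -32 + 8*(Y - Y) = -32 + 8*0 = -32 + 0 = -32)
c(F, G) = -96 + 3*F + 3*G (c(F, G) = 3*((-32 + F) + G) = 3*(-32 + F + G) = -96 + 3*F + 3*G)
(475576 - 458953)/(-428218 + c(346, 148)) = (475576 - 458953)/(-428218 + (-96 + 3*346 + 3*148)) = 16623/(-428218 + (-96 + 1038 + 444)) = 16623/(-428218 + 1386) = 16623/(-426832) = 16623*(-1/426832) = -16623/426832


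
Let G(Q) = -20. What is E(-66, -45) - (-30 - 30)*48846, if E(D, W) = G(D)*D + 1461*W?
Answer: 2866335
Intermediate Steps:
E(D, W) = -20*D + 1461*W
E(-66, -45) - (-30 - 30)*48846 = (-20*(-66) + 1461*(-45)) - (-30 - 30)*48846 = (1320 - 65745) - (-60)*48846 = -64425 - 1*(-2930760) = -64425 + 2930760 = 2866335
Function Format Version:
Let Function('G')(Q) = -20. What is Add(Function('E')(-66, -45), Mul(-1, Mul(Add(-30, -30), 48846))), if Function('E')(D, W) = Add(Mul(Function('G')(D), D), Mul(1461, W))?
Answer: 2866335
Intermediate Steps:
Function('E')(D, W) = Add(Mul(-20, D), Mul(1461, W))
Add(Function('E')(-66, -45), Mul(-1, Mul(Add(-30, -30), 48846))) = Add(Add(Mul(-20, -66), Mul(1461, -45)), Mul(-1, Mul(Add(-30, -30), 48846))) = Add(Add(1320, -65745), Mul(-1, Mul(-60, 48846))) = Add(-64425, Mul(-1, -2930760)) = Add(-64425, 2930760) = 2866335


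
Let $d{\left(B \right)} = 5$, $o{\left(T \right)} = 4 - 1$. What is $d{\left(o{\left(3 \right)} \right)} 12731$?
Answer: $63655$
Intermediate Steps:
$o{\left(T \right)} = 3$
$d{\left(o{\left(3 \right)} \right)} 12731 = 5 \cdot 12731 = 63655$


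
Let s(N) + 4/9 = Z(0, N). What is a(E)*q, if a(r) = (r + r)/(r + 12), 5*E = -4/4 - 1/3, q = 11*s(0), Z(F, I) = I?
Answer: 2/9 ≈ 0.22222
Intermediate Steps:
s(N) = -4/9 + N
q = -44/9 (q = 11*(-4/9 + 0) = 11*(-4/9) = -44/9 ≈ -4.8889)
E = -4/15 (E = (-4/4 - 1/3)/5 = (-4*1/4 - 1*1/3)/5 = (-1 - 1/3)/5 = (1/5)*(-4/3) = -4/15 ≈ -0.26667)
a(r) = 2*r/(12 + r) (a(r) = (2*r)/(12 + r) = 2*r/(12 + r))
a(E)*q = (2*(-4/15)/(12 - 4/15))*(-44/9) = (2*(-4/15)/(176/15))*(-44/9) = (2*(-4/15)*(15/176))*(-44/9) = -1/22*(-44/9) = 2/9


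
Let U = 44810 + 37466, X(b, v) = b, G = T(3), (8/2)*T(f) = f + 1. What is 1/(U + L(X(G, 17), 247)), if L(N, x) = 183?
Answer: 1/82459 ≈ 1.2127e-5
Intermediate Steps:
T(f) = ¼ + f/4 (T(f) = (f + 1)/4 = (1 + f)/4 = ¼ + f/4)
G = 1 (G = ¼ + (¼)*3 = ¼ + ¾ = 1)
U = 82276
1/(U + L(X(G, 17), 247)) = 1/(82276 + 183) = 1/82459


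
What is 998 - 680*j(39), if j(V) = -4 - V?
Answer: 30238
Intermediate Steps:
998 - 680*j(39) = 998 - 680*(-4 - 1*39) = 998 - 680*(-4 - 39) = 998 - 680*(-43) = 998 + 29240 = 30238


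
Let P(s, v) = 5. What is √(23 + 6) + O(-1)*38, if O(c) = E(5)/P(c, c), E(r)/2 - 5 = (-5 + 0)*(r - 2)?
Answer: -152 + √29 ≈ -146.61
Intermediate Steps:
E(r) = 30 - 10*r (E(r) = 10 + 2*((-5 + 0)*(r - 2)) = 10 + 2*(-5*(-2 + r)) = 10 + 2*(10 - 5*r) = 10 + (20 - 10*r) = 30 - 10*r)
O(c) = -4 (O(c) = (30 - 10*5)/5 = (30 - 50)*(⅕) = -20*⅕ = -4)
√(23 + 6) + O(-1)*38 = √(23 + 6) - 4*38 = √29 - 152 = -152 + √29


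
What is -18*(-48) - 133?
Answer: 731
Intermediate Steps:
-18*(-48) - 133 = 864 - 133 = 731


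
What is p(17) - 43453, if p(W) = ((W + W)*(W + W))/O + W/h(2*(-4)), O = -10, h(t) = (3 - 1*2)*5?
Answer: -217826/5 ≈ -43565.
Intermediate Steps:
h(t) = 5 (h(t) = (3 - 2)*5 = 1*5 = 5)
p(W) = -2*W²/5 + W/5 (p(W) = ((W + W)*(W + W))/(-10) + W/5 = ((2*W)*(2*W))*(-⅒) + W*(⅕) = (4*W²)*(-⅒) + W/5 = -2*W²/5 + W/5)
p(17) - 43453 = (⅕)*17*(1 - 2*17) - 43453 = (⅕)*17*(1 - 34) - 43453 = (⅕)*17*(-33) - 43453 = -561/5 - 43453 = -217826/5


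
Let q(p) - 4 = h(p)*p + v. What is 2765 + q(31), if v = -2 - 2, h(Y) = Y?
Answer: 3726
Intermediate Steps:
v = -4
q(p) = p**2 (q(p) = 4 + (p*p - 4) = 4 + (p**2 - 4) = 4 + (-4 + p**2) = p**2)
2765 + q(31) = 2765 + 31**2 = 2765 + 961 = 3726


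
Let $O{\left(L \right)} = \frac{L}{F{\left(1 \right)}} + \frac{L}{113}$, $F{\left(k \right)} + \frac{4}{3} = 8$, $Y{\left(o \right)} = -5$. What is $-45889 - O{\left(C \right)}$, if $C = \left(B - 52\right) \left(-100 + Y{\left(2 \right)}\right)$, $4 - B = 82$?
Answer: $- \frac{10860949}{226} \approx -48057.0$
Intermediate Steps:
$B = -78$ ($B = 4 - 82 = -78$)
$F{\left(k \right)} = \frac{20}{3}$ ($F{\left(k \right)} = - \frac{4}{3} + 8 = \frac{20}{3}$)
$C = 13650$ ($C = \left(-78 - 52\right) \left(-100 - 5\right) = \left(-130\right) \left(-105\right) = 13650$)
$O{\left(L \right)} = \frac{359 L}{2260}$ ($O{\left(L \right)} = \frac{L}{\frac{20}{3}} + \frac{L}{113} = L \frac{3}{20} + L \frac{1}{113} = \frac{3 L}{20} + \frac{L}{113} = \frac{359 L}{2260}$)
$-45889 - O{\left(C \right)} = -45889 - \frac{359}{2260} \cdot 13650 = -45889 - \frac{490035}{226} = - \frac{10860949}{226}$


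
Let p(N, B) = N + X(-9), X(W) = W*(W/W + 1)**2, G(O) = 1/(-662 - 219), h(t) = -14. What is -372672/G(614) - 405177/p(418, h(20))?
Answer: 125419375047/382 ≈ 3.2832e+8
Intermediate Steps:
G(O) = -1/881 (G(O) = 1/(-881) = -1/881)
X(W) = 4*W (X(W) = W*(1 + 1)**2 = W*2**2 = W*4 = 4*W)
p(N, B) = -36 + N (p(N, B) = N + 4*(-9) = N - 36 = -36 + N)
-372672/G(614) - 405177/p(418, h(20)) = -372672/(-1/881) - 405177/(-36 + 418) = -372672*(-881) - 405177/382 = 328324032 - 405177*1/382 = 328324032 - 405177/382 = 125419375047/382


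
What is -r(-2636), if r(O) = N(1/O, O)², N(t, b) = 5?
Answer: -25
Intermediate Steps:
r(O) = 25 (r(O) = 5² = 25)
-r(-2636) = -1*25 = -25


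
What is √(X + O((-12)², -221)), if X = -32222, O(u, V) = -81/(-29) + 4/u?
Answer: I*√975467867/174 ≈ 179.5*I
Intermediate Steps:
O(u, V) = 81/29 + 4/u (O(u, V) = -81*(-1/29) + 4/u = 81/29 + 4/u)
√(X + O((-12)², -221)) = √(-32222 + (81/29 + 4/((-12)²))) = √(-32222 + (81/29 + 4/144)) = √(-32222 + (81/29 + 4*(1/144))) = √(-32222 + (81/29 + 1/36)) = √(-32222 + 2945/1044) = √(-33636823/1044) = I*√975467867/174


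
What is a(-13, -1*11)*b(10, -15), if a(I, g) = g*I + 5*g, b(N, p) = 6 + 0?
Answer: 528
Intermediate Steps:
b(N, p) = 6
a(I, g) = 5*g + I*g (a(I, g) = I*g + 5*g = 5*g + I*g)
a(-13, -1*11)*b(10, -15) = ((-1*11)*(5 - 13))*6 = -11*(-8)*6 = 88*6 = 528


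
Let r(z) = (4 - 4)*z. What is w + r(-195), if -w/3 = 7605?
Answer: -22815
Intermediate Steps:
r(z) = 0 (r(z) = 0*z = 0)
w = -22815 (w = -3*7605 = -22815)
w + r(-195) = -22815 + 0 = -22815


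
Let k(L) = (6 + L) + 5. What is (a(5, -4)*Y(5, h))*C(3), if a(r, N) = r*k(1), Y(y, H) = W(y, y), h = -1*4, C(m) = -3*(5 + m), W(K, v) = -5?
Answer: 7200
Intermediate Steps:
k(L) = 11 + L
C(m) = -15 - 3*m
h = -4
Y(y, H) = -5
a(r, N) = 12*r (a(r, N) = r*(11 + 1) = r*12 = 12*r)
(a(5, -4)*Y(5, h))*C(3) = ((12*5)*(-5))*(-15 - 3*3) = (60*(-5))*(-15 - 9) = -300*(-24) = 7200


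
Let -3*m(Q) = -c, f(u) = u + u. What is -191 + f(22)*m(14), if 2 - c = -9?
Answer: -89/3 ≈ -29.667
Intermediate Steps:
c = 11 (c = 2 - 1*(-9) = 2 + 9 = 11)
f(u) = 2*u
m(Q) = 11/3 (m(Q) = -(-1)*11/3 = -⅓*(-11) = 11/3)
-191 + f(22)*m(14) = -191 + (2*22)*(11/3) = -191 + 44*(11/3) = -191 + 484/3 = -89/3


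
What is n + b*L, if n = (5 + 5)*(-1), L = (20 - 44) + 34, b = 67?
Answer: 660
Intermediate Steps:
L = 10 (L = -24 + 34 = 10)
n = -10 (n = 10*(-1) = -10)
n + b*L = -10 + 67*10 = -10 + 670 = 660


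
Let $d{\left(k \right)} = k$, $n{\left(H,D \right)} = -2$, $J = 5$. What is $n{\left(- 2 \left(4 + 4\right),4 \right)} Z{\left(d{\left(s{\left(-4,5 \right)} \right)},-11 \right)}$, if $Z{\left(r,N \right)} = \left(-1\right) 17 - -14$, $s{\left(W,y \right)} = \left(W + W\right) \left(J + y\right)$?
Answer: $6$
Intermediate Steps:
$s{\left(W,y \right)} = 2 W \left(5 + y\right)$ ($s{\left(W,y \right)} = \left(W + W\right) \left(5 + y\right) = 2 W \left(5 + y\right)$)
$Z{\left(r,N \right)} = -3$ ($Z{\left(r,N \right)} = -17 + 14 = -3$)
$n{\left(- 2 \left(4 + 4\right),4 \right)} Z{\left(d{\left(s{\left(-4,5 \right)} \right)},-11 \right)} = \left(-2\right) \left(-3\right) = 6$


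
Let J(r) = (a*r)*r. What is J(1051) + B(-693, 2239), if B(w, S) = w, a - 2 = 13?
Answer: 16568322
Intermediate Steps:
a = 15 (a = 2 + 13 = 15)
J(r) = 15*r² (J(r) = (15*r)*r = 15*r²)
J(1051) + B(-693, 2239) = 15*1051² - 693 = 15*1104601 - 693 = 16569015 - 693 = 16568322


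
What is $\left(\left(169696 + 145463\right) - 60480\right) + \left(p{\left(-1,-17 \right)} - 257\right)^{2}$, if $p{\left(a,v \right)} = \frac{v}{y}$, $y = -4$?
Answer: $\frac{5096985}{16} \approx 3.1856 \cdot 10^{5}$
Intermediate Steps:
$p{\left(a,v \right)} = - \frac{v}{4}$ ($p{\left(a,v \right)} = \frac{v}{-4} = v \left(- \frac{1}{4}\right) = - \frac{v}{4}$)
$\left(\left(169696 + 145463\right) - 60480\right) + \left(p{\left(-1,-17 \right)} - 257\right)^{2} = \left(\left(169696 + 145463\right) - 60480\right) + \left(\left(- \frac{1}{4}\right) \left(-17\right) - 257\right)^{2} = \left(315159 - 60480\right) + \left(\frac{17}{4} - 257\right)^{2} = 254679 + \left(- \frac{1011}{4}\right)^{2} = 254679 + \frac{1022121}{16} = \frac{5096985}{16}$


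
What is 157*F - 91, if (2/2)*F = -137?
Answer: -21600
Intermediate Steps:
F = -137
157*F - 91 = 157*(-137) - 91 = -21509 - 91 = -21600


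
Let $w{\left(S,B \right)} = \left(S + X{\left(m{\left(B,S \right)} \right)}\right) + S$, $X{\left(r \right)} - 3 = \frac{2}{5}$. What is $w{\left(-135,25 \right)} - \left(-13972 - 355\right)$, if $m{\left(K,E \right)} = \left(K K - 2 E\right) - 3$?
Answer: $\frac{70302}{5} \approx 14060.0$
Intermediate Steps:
$m{\left(K,E \right)} = -3 + K^{2} - 2 E$ ($m{\left(K,E \right)} = \left(K^{2} - 2 E\right) - 3 = -3 + K^{2} - 2 E$)
$X{\left(r \right)} = \frac{17}{5}$ ($X{\left(r \right)} = 3 + \frac{2}{5} = \frac{17}{5}$)
$w{\left(S,B \right)} = \frac{17}{5} + 2 S$ ($w{\left(S,B \right)} = \left(S + \frac{17}{5}\right) + S = \left(\frac{17}{5} + S\right) + S = \frac{17}{5} + 2 S$)
$w{\left(-135,25 \right)} - \left(-13972 - 355\right) = \left(\frac{17}{5} + 2 \left(-135\right)\right) - \left(-13972 - 355\right) = \left(\frac{17}{5} - 270\right) - -14327 = - \frac{1333}{5} + 14327 = \frac{70302}{5}$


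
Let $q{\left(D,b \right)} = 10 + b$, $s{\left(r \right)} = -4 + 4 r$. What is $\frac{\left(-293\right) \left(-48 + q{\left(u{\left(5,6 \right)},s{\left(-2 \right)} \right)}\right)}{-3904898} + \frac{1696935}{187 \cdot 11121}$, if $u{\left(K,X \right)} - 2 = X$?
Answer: $\frac{1099315258680}{1353455218841} \approx 0.81223$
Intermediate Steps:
$u{\left(K,X \right)} = 2 + X$
$\frac{\left(-293\right) \left(-48 + q{\left(u{\left(5,6 \right)},s{\left(-2 \right)} \right)}\right)}{-3904898} + \frac{1696935}{187 \cdot 11121} = \frac{\left(-293\right) \left(-48 + \left(10 + \left(-4 + 4 \left(-2\right)\right)\right)\right)}{-3904898} + \frac{1696935}{187 \cdot 11121} = - 293 \left(-48 + \left(10 - 12\right)\right) \left(- \frac{1}{3904898}\right) + \frac{1696935}{2079627} = - 293 \left(-48 + \left(10 - 12\right)\right) \left(- \frac{1}{3904898}\right) + 1696935 \cdot \frac{1}{2079627} = - 293 \left(-48 - 2\right) \left(- \frac{1}{3904898}\right) + \frac{565645}{693209} = \left(-293\right) \left(-50\right) \left(- \frac{1}{3904898}\right) + \frac{565645}{693209} = 14650 \left(- \frac{1}{3904898}\right) + \frac{565645}{693209} = - \frac{7325}{1952449} + \frac{565645}{693209} = \frac{1099315258680}{1353455218841}$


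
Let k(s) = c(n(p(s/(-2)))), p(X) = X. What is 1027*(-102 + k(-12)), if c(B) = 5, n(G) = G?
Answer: -99619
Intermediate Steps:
k(s) = 5
1027*(-102 + k(-12)) = 1027*(-102 + 5) = 1027*(-97) = -99619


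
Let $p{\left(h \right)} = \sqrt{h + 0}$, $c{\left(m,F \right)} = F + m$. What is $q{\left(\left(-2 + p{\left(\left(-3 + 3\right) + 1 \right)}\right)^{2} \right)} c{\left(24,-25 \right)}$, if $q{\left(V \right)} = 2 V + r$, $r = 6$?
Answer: $-8$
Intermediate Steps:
$p{\left(h \right)} = \sqrt{h}$
$q{\left(V \right)} = 6 + 2 V$ ($q{\left(V \right)} = 2 V + 6 = 6 + 2 V$)
$q{\left(\left(-2 + p{\left(\left(-3 + 3\right) + 1 \right)}\right)^{2} \right)} c{\left(24,-25 \right)} = \left(6 + 2 \left(-2 + \sqrt{\left(-3 + 3\right) + 1}\right)^{2}\right) \left(-25 + 24\right) = \left(6 + 2 \left(-2 + \sqrt{0 + 1}\right)^{2}\right) \left(-1\right) = \left(6 + 2 \left(-2 + \sqrt{1}\right)^{2}\right) \left(-1\right) = \left(6 + 2 \left(-2 + 1\right)^{2}\right) \left(-1\right) = \left(6 + 2 \left(-1\right)^{2}\right) \left(-1\right) = \left(6 + 2 \cdot 1\right) \left(-1\right) = \left(6 + 2\right) \left(-1\right) = 8 \left(-1\right) = -8$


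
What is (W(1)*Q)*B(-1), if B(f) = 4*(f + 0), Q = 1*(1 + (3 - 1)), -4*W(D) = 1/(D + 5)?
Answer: ½ ≈ 0.50000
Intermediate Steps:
W(D) = -1/(4*(5 + D)) (W(D) = -1/(4*(D + 5)) = -1/(4*(5 + D)))
Q = 3 (Q = 1*(1 + 2) = 1*3 = 3)
B(f) = 4*f
(W(1)*Q)*B(-1) = (-1/(20 + 4*1)*3)*(4*(-1)) = (-1/(20 + 4)*3)*(-4) = (-1/24*3)*(-4) = (-1*1/24*3)*(-4) = -1/24*3*(-4) = -⅛*(-4) = ½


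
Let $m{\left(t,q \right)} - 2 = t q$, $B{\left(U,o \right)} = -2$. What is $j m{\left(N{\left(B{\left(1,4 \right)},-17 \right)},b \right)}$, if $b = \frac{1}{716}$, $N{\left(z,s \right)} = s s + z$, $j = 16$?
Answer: $\frac{6876}{179} \approx 38.413$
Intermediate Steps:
$N{\left(z,s \right)} = z + s^{2}$ ($N{\left(z,s \right)} = s^{2} + z = z + s^{2}$)
$b = \frac{1}{716} \approx 0.0013966$
$m{\left(t,q \right)} = 2 + q t$ ($m{\left(t,q \right)} = 2 + t q = 2 + q t$)
$j m{\left(N{\left(B{\left(1,4 \right)},-17 \right)},b \right)} = 16 \left(2 + \frac{-2 + \left(-17\right)^{2}}{716}\right) = 16 \left(2 + \frac{-2 + 289}{716}\right) = 16 \left(2 + \frac{1}{716} \cdot 287\right) = 16 \left(2 + \frac{287}{716}\right) = 16 \cdot \frac{1719}{716} = \frac{6876}{179}$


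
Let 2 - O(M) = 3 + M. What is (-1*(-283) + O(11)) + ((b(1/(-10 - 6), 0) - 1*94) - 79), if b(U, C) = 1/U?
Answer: 82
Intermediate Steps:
O(M) = -1 - M (O(M) = 2 - (3 + M) = 2 + (-3 - M) = -1 - M)
(-1*(-283) + O(11)) + ((b(1/(-10 - 6), 0) - 1*94) - 79) = (-1*(-283) + (-1 - 1*11)) + ((1/(1/(-10 - 6)) - 1*94) - 79) = (283 + (-1 - 11)) + ((1/(1/(-16)) - 94) - 79) = (283 - 12) + ((1/(-1/16) - 94) - 79) = 271 + ((-16 - 94) - 79) = 271 + (-110 - 79) = 271 - 189 = 82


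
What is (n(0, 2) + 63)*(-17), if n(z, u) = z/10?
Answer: -1071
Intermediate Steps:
n(z, u) = z/10 (n(z, u) = z*(⅒) = z/10)
(n(0, 2) + 63)*(-17) = ((⅒)*0 + 63)*(-17) = (0 + 63)*(-17) = 63*(-17) = -1071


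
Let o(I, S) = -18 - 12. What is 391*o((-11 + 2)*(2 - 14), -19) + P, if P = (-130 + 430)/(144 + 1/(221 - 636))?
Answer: -700848570/59759 ≈ -11728.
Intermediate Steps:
P = 124500/59759 (P = 300/(144 + 1/(-415)) = 300/(144 - 1/415) = 300/(59759/415) = 300*(415/59759) = 124500/59759 ≈ 2.0834)
o(I, S) = -30
391*o((-11 + 2)*(2 - 14), -19) + P = 391*(-30) + 124500/59759 = -11730 + 124500/59759 = -700848570/59759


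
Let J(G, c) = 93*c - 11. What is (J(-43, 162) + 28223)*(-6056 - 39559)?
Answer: -1974125970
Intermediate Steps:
J(G, c) = -11 + 93*c
(J(-43, 162) + 28223)*(-6056 - 39559) = ((-11 + 93*162) + 28223)*(-6056 - 39559) = ((-11 + 15066) + 28223)*(-45615) = (15055 + 28223)*(-45615) = 43278*(-45615) = -1974125970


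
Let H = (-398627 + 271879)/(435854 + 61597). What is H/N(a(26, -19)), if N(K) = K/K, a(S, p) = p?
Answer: -126748/497451 ≈ -0.25480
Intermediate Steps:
N(K) = 1
H = -126748/497451 ≈ -0.25480
H/N(a(26, -19)) = -126748/497451/1 = -126748/497451*1 = -126748/497451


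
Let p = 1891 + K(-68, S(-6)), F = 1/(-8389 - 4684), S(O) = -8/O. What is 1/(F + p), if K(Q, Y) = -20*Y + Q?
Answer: 39219/70450394 ≈ 0.00055669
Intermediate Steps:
F = -1/13073 (F = 1/(-13073) = -1/13073 ≈ -7.6493e-5)
K(Q, Y) = Q - 20*Y
p = 5389/3 (p = 1891 + (-68 - (-160)/(-6)) = 1891 + (-68 - (-160)*(-1)/6) = 1891 + (-68 - 20*4/3) = 1891 + (-68 - 80/3) = 1891 - 284/3 = 5389/3 ≈ 1796.3)
1/(F + p) = 1/(-1/13073 + 5389/3) = 1/(70450394/39219) = 39219/70450394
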